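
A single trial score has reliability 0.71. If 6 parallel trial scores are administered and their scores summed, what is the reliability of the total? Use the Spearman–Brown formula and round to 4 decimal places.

ρ_k = kρ / (1 + (k−1)ρ) = 6·0.71 / (1 + 5·0.71) = 4.260 / 4.550 = 0.9363.

0.9363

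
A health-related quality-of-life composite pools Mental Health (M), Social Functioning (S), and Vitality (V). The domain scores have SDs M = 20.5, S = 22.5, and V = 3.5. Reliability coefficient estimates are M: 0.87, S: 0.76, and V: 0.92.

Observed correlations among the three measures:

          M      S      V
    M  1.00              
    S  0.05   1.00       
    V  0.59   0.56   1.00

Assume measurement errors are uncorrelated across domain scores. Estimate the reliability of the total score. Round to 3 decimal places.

Var(M+S+V) = 20.5² + 22.5² + 3.5² + 2·[20.5·22.5·0.05 + 20.5·3.5·0.59 + 22.5·3.5·0.56] = 938.75 + 218.99 = 1157.74.
Because errors are independent across components, Cov(Tᵢ,Tⱼ) = Cov(Xᵢ,Xⱼ); the off-diagonal part of the true-score variance is the same as above.
True-score variance = [20.5²·0.87 + 22.5²·0.76 + 3.5²·0.92] + 218.99 = 761.638 + 218.99 = 980.628.
Reliability = 980.628 / 1157.74 = 0.847.

0.847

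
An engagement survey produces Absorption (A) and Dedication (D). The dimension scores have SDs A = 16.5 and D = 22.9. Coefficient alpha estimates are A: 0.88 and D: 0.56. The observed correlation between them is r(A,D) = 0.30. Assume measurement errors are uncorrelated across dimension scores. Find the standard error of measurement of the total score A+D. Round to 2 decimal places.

Var(total) = 796.66 + 226.71 = 1023.37.
True-score variance = 533.25 + 226.71 = 759.96, so reliability = 0.7426.
Error variance = 1023.37 − 759.96 = 263.41; SEM = √263.41 = 16.23.

16.23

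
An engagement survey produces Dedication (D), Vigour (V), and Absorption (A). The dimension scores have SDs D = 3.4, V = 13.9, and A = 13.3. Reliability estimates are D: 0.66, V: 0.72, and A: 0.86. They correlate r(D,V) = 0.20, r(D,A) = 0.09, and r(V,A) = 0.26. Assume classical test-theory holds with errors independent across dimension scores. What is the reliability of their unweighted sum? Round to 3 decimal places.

Var(D+V+A) = 3.4² + 13.9² + 13.3² + 2·[3.4·13.9·0.20 + 3.4·13.3·0.09 + 13.9·13.3·0.26] = 381.66 + 123.176 = 504.836.
Under uncorrelated errors the observed covariances equal the true-score covariances, so only the own-variance terms attenuate.
True-score variance = [3.4²·0.66 + 13.9²·0.72 + 13.3²·0.86] + 123.176 = 298.866 + 123.176 = 422.042.
Reliability = 422.042 / 504.836 = 0.836.

0.836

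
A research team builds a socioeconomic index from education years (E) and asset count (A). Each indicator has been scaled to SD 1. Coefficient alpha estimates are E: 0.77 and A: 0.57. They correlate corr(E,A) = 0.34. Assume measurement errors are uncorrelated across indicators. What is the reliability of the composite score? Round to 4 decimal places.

Var(E+A) = 2 + 2·[0.34] = 2 + 0.68 = 2.68.
With uncorrelated errors the cross-covariances are all true-score covariance, so they carry over unchanged; only the diagonal terms shrink to ρᵢσᵢ².
True-score variance = [0.77 + 0.57] + 0.68 = 1.34 + 0.68 = 2.02.
Reliability = 2.02 / 2.68 = 0.7537.

0.7537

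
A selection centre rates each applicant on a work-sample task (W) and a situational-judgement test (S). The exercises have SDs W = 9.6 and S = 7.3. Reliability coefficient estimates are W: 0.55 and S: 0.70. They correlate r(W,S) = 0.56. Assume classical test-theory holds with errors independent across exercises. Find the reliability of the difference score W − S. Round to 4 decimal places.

0.1419

Var(W−S) = 9.6² + 7.3² − 2·9.6·7.3·0.56 = 145.45 − 78.4896 = 66.9604.
Under uncorrelated errors the observed covariances equal the true-score covariances, so only the own-variance terms attenuate.
True-score variance = [9.6²·0.55 + 7.3²·0.70] − 78.4896 = 87.991 − 78.4896 = 9.5014.
Reliability = 9.5014 / 66.9604 = 0.1419.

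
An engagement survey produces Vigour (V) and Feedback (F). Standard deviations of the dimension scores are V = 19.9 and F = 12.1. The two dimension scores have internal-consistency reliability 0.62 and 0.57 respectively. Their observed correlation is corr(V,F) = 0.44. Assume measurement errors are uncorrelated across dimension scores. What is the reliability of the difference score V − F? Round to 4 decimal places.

0.3542

Var(V−F) = 19.9² + 12.1² − 2·19.9·12.1·0.44 = 542.42 − 211.895 = 330.525.
Under uncorrelated errors the observed covariances equal the true-score covariances, so only the own-variance terms attenuate.
True-score variance = [19.9²·0.62 + 12.1²·0.57] − 211.895 = 328.98 − 211.895 = 117.085.
Reliability = 117.085 / 330.525 = 0.3542.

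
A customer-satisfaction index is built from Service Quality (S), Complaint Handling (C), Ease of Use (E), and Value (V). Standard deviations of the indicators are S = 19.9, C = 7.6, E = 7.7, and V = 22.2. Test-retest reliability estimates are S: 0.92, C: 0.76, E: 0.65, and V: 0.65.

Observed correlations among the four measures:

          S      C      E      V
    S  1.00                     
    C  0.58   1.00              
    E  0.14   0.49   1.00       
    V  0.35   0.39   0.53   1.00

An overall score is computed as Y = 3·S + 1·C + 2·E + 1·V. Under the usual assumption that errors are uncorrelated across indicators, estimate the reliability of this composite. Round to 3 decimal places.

0.917

Var(Y) = 3²·19.9² + 7.6² + 2²·7.7² + 22.2² + 2·[3·19.9·7.6·0.58 + 6·19.9·7.7·0.14 + 3·19.9·22.2·0.35 + 2·7.6·7.7·0.49 + 7.6·22.2·0.39 + 2·7.7·22.2·0.53] = 4351.85 + 2320.17 = 6672.02.
Under uncorrelated errors the observed covariances equal the true-score covariances, so only the own-variance terms attenuate.
True-score variance = [3²·19.9²·0.92 + 7.6²·0.76 + 2²·7.7²·0.65 + 22.2²·0.65] + 2320.17 = 3797.36 + 2320.17 = 6117.53.
Reliability = 6117.53 / 6672.02 = 0.917.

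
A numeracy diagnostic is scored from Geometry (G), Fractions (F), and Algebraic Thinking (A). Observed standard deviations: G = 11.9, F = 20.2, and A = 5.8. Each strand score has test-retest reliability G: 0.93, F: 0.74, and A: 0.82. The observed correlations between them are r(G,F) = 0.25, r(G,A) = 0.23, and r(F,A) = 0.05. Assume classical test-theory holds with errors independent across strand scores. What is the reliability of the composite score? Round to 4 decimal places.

0.8366

Var(G+F+A) = 11.9² + 20.2² + 5.8² + 2·[11.9·20.2·0.25 + 11.9·5.8·0.23 + 20.2·5.8·0.05] = 583.29 + 163.655 = 746.945.
With uncorrelated errors the cross-covariances are all true-score covariance, so they carry over unchanged; only the diagonal terms shrink to ρᵢσᵢ².
True-score variance = [11.9²·0.93 + 20.2²·0.74 + 5.8²·0.82] + 163.655 = 461.232 + 163.655 = 624.887.
Reliability = 624.887 / 746.945 = 0.8366.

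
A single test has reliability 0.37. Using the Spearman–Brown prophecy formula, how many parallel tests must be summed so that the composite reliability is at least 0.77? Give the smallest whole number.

6

k ≥ ρ*(1−ρ₁)/(ρ₁(1−ρ*)) = 0.77·0.63 / (0.37·0.23) = 5.700.
Smallest integer k = 6.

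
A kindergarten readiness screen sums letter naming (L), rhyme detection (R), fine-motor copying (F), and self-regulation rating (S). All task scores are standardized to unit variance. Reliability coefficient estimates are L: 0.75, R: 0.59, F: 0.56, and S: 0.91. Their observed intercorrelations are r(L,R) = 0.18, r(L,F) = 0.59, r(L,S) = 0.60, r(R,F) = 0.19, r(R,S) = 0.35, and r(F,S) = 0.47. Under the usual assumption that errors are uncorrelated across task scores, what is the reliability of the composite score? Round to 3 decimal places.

Var(L+R+F+S) = 4 + 2·[0.18 + 0.59 + 0.60 + 0.19 + 0.35 + 0.47] = 4 + 4.76 = 8.76.
Under uncorrelated errors the observed covariances equal the true-score covariances, so only the own-variance terms attenuate.
True-score variance = [0.75 + 0.59 + 0.56 + 0.91] + 4.76 = 2.81 + 4.76 = 7.57.
Reliability = 7.57 / 8.76 = 0.864.

0.864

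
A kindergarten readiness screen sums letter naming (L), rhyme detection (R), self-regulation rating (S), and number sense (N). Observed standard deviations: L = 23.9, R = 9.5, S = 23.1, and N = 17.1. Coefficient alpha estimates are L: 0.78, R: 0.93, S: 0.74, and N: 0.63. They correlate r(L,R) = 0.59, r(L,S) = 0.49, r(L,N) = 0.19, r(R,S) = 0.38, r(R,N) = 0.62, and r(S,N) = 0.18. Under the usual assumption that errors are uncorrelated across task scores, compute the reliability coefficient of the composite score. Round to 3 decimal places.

0.872

Var(L+R+S+N) = 23.9² + 9.5² + 23.1² + 17.1² + 2·[23.9·9.5·0.59 + 23.9·23.1·0.49 + 23.9·17.1·0.19 + 9.5·23.1·0.38 + 9.5·17.1·0.62 + 23.1·17.1·0.18] = 1487.48 + 1474.69 = 2962.17.
With uncorrelated errors the cross-covariances are all true-score covariance, so they carry over unchanged; only the diagonal terms shrink to ρᵢσᵢ².
True-score variance = [23.9²·0.78 + 9.5²·0.93 + 23.1²·0.74 + 17.1²·0.63] + 1474.69 = 1108.57 + 1474.69 = 2583.26.
Reliability = 2583.26 / 2962.17 = 0.872.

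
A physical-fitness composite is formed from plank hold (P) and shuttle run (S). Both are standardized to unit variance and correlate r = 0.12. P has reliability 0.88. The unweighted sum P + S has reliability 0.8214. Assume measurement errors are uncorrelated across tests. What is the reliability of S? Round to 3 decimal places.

0.720

Var(P+S) = 2 + 2·0.12 = 2.240.
True-score variance = ρ_P + ρ_S + 2·0.12, so 0.8214 = (0.88 + ρ_S + 0.24) / 2.240.
ρ_S = 0.8214·2.240 − 0.88 − 0.24 = 0.720.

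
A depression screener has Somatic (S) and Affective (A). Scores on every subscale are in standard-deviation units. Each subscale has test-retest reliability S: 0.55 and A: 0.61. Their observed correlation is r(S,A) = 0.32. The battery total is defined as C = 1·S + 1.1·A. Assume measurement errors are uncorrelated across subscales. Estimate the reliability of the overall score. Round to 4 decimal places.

Var(C) = 1 + 1.1² + 2·[1.1·0.32] = 2.21 + 0.704 = 2.914.
Under uncorrelated errors the observed covariances equal the true-score covariances, so only the own-variance terms attenuate.
True-score variance = [0.55 + 1.1²·0.61] + 0.704 = 1.2881 + 0.704 = 1.9921.
Reliability = 1.9921 / 2.914 = 0.6836.

0.6836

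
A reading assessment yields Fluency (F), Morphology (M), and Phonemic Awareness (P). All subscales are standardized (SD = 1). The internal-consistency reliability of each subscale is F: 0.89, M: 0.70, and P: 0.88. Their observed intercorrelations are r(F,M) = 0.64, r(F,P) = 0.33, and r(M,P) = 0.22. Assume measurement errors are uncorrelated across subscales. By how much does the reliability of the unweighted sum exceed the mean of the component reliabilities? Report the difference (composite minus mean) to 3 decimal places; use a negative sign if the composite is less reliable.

Var(sum) = 3 + 2.38 = 5.38; true-score variance = 2.47 + 2.38 = 4.85; composite reliability = 0.9015.
Mean component reliability = 0.8233.
Difference = 0.9015 − 0.8233 = 0.078.

0.078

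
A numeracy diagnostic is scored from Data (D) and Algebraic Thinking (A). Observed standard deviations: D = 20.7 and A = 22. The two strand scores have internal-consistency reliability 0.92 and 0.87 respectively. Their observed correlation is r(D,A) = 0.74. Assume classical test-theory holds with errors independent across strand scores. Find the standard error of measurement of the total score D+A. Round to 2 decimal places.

9.86

Var(total) = 912.49 + 673.992 = 1586.48.
True-score variance = 815.291 + 673.992 = 1489.28, so reliability = 0.9387.
Error variance = 1586.48 − 1489.28 = 97.1992; SEM = √97.1992 = 9.86.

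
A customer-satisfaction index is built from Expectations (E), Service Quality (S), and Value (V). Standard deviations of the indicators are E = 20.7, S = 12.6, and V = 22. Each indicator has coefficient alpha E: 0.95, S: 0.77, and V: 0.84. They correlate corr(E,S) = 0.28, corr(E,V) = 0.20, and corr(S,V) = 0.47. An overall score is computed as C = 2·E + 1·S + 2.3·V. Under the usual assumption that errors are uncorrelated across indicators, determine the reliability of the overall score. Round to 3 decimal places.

Var(C) = 2²·20.7² + 12.6² + 2.3²·22² + 2·[2·20.7·12.6·0.28 + 4.6·20.7·22·0.20 + 2.3·12.6·22·0.47] = 4433.08 + 1729.36 = 6162.44.
Under uncorrelated errors the observed covariances equal the true-score covariances, so only the own-variance terms attenuate.
True-score variance = [2²·20.7²·0.95 + 12.6²·0.77 + 2.3²·22²·0.84] + 1729.36 = 3901.21 + 1729.36 = 5630.57.
Reliability = 5630.57 / 6162.44 = 0.914.

0.914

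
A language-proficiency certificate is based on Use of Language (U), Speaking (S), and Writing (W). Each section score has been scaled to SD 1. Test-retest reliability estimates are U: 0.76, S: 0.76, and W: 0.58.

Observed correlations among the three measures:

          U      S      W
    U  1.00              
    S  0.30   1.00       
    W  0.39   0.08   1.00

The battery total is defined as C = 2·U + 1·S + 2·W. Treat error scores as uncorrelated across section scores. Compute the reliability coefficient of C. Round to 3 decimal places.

0.789

Var(C) = 2² + 1 + 2² + 2·[2·0.30 + 4·0.39 + 2·0.08] = 9 + 4.64 = 13.64.
Because errors are independent across components, Cov(Tᵢ,Tⱼ) = Cov(Xᵢ,Xⱼ); the off-diagonal part of the true-score variance is the same as above.
True-score variance = [2²·0.76 + 0.76 + 2²·0.58] + 4.64 = 6.12 + 4.64 = 10.76.
Reliability = 10.76 / 13.64 = 0.789.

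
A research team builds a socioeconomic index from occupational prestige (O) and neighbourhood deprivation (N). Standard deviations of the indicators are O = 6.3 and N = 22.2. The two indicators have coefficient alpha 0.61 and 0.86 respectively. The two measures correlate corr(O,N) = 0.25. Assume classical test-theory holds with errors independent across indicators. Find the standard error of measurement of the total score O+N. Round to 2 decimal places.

9.19

Var(total) = 532.53 + 69.93 = 602.46.
True-score variance = 448.053 + 69.93 = 517.983, so reliability = 0.8598.
Error variance = 602.46 − 517.983 = 84.4767; SEM = √84.4767 = 9.19.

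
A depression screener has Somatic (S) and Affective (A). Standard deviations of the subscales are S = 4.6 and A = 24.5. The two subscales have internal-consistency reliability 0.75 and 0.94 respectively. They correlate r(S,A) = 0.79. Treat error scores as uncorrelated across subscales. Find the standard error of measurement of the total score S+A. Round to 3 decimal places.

6.427

Var(total) = 621.41 + 178.066 = 799.476.
True-score variance = 580.105 + 178.066 = 758.171, so reliability = 0.9483.
Error variance = 799.476 − 758.171 = 41.305; SEM = √41.305 = 6.427.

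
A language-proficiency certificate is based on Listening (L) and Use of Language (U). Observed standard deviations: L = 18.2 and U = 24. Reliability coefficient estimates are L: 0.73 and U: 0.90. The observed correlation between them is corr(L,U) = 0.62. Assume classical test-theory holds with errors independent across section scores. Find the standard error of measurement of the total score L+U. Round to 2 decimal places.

Var(total) = 907.24 + 541.632 = 1448.87.
True-score variance = 760.205 + 541.632 = 1301.84, so reliability = 0.8985.
Error variance = 1448.87 − 1301.84 = 147.035; SEM = √147.035 = 12.13.

12.13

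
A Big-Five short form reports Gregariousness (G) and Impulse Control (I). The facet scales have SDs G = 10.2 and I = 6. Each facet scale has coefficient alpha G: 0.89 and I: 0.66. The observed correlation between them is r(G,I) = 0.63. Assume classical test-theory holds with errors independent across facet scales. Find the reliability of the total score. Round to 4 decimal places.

0.8909

Var(G+I) = 10.2² + 6² + 2·[10.2·6·0.63] = 140.04 + 77.112 = 217.152.
Under uncorrelated errors the observed covariances equal the true-score covariances, so only the own-variance terms attenuate.
True-score variance = [10.2²·0.89 + 6²·0.66] + 77.112 = 116.356 + 77.112 = 193.468.
Reliability = 193.468 / 217.152 = 0.8909.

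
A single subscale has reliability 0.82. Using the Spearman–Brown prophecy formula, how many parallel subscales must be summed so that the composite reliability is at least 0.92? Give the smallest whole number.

k ≥ ρ*(1−ρ₁)/(ρ₁(1−ρ*)) = 0.92·0.18 / (0.82·0.08) = 2.524.
Smallest integer k = 3.

3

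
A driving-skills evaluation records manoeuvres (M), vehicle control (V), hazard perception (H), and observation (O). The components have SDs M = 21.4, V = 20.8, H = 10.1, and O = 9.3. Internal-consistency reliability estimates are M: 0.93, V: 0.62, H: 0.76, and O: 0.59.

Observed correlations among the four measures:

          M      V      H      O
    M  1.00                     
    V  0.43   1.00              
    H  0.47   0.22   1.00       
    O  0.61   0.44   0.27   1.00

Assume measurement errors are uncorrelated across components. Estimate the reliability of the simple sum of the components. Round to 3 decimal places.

Var(M+V+H+O) = 21.4² + 20.8² + 10.1² + 9.3² + 2·[21.4·20.8·0.43 + 21.4·10.1·0.47 + 21.4·9.3·0.61 + 20.8·10.1·0.22 + 20.8·9.3·0.44 + 10.1·9.3·0.27] = 1079.1 + 1142.16 = 2221.26.
With uncorrelated errors the cross-covariances are all true-score covariance, so they carry over unchanged; only the diagonal terms shrink to ρᵢσᵢ².
True-score variance = [21.4²·0.93 + 20.8²·0.62 + 10.1²·0.76 + 9.3²·0.59] + 1142.16 = 822.696 + 1142.16 = 1964.86.
Reliability = 1964.86 / 2221.26 = 0.885.

0.885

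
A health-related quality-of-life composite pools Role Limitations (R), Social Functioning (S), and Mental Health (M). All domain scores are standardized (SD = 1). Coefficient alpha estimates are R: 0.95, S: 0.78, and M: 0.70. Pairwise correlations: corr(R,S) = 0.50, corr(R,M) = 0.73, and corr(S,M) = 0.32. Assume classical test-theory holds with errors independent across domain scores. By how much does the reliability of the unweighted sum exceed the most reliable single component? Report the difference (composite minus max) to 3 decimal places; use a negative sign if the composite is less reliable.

-0.043

Var(sum) = 3 + 3.1 = 6.1; true-score variance = 2.43 + 3.1 = 5.53; composite reliability = 0.9066.
Max component reliability = 0.9500.
Difference = 0.9066 − 0.9500 = -0.043.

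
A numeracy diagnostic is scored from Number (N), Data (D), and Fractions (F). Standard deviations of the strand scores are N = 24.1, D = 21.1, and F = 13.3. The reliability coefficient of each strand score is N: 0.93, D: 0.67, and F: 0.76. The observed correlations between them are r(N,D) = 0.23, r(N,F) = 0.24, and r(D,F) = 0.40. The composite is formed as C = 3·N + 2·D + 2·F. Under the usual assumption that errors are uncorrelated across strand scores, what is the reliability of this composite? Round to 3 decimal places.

Var(C) = 3²·24.1² + 2²·21.1² + 2²·13.3² + 2·[6·24.1·21.1·0.23 + 6·24.1·13.3·0.24 + 4·21.1·13.3·0.40] = 7715.69 + 3224.63 = 10940.3.
Because errors are independent across components, Cov(Tᵢ,Tⱼ) = Cov(Xᵢ,Xⱼ); the off-diagonal part of the true-score variance is the same as above.
True-score variance = [3²·24.1²·0.93 + 2²·21.1²·0.67 + 2²·13.3²·0.76] + 3224.63 = 6592.29 + 3224.63 = 9816.92.
Reliability = 9816.92 / 10940.3 = 0.897.

0.897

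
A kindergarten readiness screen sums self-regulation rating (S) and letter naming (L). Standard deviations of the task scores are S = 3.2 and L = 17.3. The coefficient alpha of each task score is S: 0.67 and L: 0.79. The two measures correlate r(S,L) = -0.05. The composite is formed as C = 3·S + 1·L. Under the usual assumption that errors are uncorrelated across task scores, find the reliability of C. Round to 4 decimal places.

Var(C) = 3²·3.2² + 17.3² + 2·[3·3.2·17.3·(-0.05)] = 391.45 − 16.608 = 374.842.
Under uncorrelated errors the observed covariances equal the true-score covariances, so only the own-variance terms attenuate.
True-score variance = [3²·3.2²·0.67 + 17.3²·0.79] − 16.608 = 298.186 − 16.608 = 281.578.
Reliability = 281.578 / 374.842 = 0.7512.

0.7512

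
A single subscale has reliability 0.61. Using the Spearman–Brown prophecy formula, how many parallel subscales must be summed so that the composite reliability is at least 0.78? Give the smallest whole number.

k ≥ ρ*(1−ρ₁)/(ρ₁(1−ρ*)) = 0.78·0.39 / (0.61·0.22) = 2.267.
Smallest integer k = 3.

3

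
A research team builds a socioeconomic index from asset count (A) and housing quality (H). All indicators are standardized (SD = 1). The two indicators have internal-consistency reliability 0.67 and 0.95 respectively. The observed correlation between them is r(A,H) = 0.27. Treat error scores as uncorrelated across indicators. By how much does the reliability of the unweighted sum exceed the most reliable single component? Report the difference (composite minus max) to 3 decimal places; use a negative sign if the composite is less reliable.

Var(sum) = 2 + 0.54 = 2.54; true-score variance = 1.62 + 0.54 = 2.16; composite reliability = 0.8504.
Max component reliability = 0.9500.
Difference = 0.8504 − 0.9500 = -0.100.

-0.100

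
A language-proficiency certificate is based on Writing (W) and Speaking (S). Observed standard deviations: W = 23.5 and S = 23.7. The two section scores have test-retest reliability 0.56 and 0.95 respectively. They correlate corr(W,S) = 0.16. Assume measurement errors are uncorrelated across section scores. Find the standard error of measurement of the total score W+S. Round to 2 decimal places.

16.46

Var(total) = 1113.94 + 178.224 = 1292.16.
True-score variance = 842.865 + 178.224 = 1021.09, so reliability = 0.7902.
Error variance = 1292.16 − 1021.09 = 271.075; SEM = √271.075 = 16.46.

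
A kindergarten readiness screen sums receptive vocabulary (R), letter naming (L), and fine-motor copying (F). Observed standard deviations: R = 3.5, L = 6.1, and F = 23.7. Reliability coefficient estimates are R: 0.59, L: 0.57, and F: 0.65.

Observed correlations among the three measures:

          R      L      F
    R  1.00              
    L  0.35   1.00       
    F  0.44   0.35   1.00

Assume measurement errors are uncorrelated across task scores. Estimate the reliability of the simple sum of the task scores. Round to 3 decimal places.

Var(R+L+F) = 3.5² + 6.1² + 23.7² + 2·[3.5·6.1·0.35 + 3.5·23.7·0.44 + 6.1·23.7·0.35] = 611.15 + 189.14 = 800.29.
Under uncorrelated errors the observed covariances equal the true-score covariances, so only the own-variance terms attenuate.
True-score variance = [3.5²·0.59 + 6.1²·0.57 + 23.7²·0.65] + 189.14 = 393.536 + 189.14 = 582.676.
Reliability = 582.676 / 800.29 = 0.728.

0.728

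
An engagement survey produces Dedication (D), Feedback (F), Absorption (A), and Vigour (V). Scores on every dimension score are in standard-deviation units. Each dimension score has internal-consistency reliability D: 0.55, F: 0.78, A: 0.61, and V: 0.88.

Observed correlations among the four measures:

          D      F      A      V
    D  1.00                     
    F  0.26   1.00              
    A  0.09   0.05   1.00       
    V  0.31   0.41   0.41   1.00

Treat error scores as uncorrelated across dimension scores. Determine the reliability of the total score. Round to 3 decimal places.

0.833

Var(D+F+A+V) = 4 + 2·[0.26 + 0.09 + 0.31 + 0.05 + 0.41 + 0.41] = 4 + 3.06 = 7.06.
Under uncorrelated errors the observed covariances equal the true-score covariances, so only the own-variance terms attenuate.
True-score variance = [0.55 + 0.78 + 0.61 + 0.88] + 3.06 = 2.82 + 3.06 = 5.88.
Reliability = 5.88 / 7.06 = 0.833.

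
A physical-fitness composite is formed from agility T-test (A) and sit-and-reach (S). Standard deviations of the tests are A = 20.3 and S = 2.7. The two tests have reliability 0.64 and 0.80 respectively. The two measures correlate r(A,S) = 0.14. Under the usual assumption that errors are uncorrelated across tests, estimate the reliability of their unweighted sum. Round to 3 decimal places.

0.655

Var(A+S) = 20.3² + 2.7² + 2·[20.3·2.7·0.14] = 419.38 + 15.3468 = 434.727.
Because errors are independent across components, Cov(Tᵢ,Tⱼ) = Cov(Xᵢ,Xⱼ); the off-diagonal part of the true-score variance is the same as above.
True-score variance = [20.3²·0.64 + 2.7²·0.80] + 15.3468 = 269.57 + 15.3468 = 284.916.
Reliability = 284.916 / 434.727 = 0.655.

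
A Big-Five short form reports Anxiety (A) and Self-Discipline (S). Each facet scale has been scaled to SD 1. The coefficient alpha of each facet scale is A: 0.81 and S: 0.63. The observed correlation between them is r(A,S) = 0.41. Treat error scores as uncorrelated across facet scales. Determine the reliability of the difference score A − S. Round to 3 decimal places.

0.525

Var(A−S) = 1 + 1 − 2·0.41 = 2 − 0.82 = 1.18.
With uncorrelated errors the cross-covariances are all true-score covariance, so they carry over unchanged; only the diagonal terms shrink to ρᵢσᵢ².
True-score variance = [0.81 + 0.63] − 0.82 = 1.44 − 0.82 = 0.62.
Reliability = 0.62 / 1.18 = 0.525.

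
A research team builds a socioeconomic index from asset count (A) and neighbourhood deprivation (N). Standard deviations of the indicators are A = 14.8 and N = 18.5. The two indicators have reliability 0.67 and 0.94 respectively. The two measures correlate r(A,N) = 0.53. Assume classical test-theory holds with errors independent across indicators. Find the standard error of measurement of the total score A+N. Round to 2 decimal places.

Var(total) = 561.29 + 290.228 = 851.518.
True-score variance = 468.472 + 290.228 = 758.7, so reliability = 0.8910.
Error variance = 851.518 − 758.7 = 92.8182; SEM = √92.8182 = 9.63.

9.63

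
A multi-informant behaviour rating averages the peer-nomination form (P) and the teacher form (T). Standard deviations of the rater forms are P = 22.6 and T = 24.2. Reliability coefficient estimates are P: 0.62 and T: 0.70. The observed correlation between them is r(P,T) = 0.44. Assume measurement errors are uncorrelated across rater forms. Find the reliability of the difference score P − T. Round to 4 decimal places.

0.3988

Var(P−T) = 22.6² + 24.2² − 2·22.6·24.2·0.44 = 1096.4 − 481.29 = 615.11.
Because errors are independent across components, Cov(Tᵢ,Tⱼ) = Cov(Xᵢ,Xⱼ); the off-diagonal part of the true-score variance is the same as above.
True-score variance = [22.6²·0.62 + 24.2²·0.70] − 481.29 = 726.619 − 481.29 = 245.33.
Reliability = 245.33 / 615.11 = 0.3988.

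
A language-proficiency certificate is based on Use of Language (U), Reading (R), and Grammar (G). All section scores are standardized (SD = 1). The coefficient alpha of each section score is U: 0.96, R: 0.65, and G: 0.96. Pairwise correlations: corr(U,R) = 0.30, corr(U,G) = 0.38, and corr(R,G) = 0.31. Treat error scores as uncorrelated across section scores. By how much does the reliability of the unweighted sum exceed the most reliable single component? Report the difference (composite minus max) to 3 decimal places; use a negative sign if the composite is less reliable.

-0.046

Var(sum) = 3 + 1.98 = 4.98; true-score variance = 2.57 + 1.98 = 4.55; composite reliability = 0.9137.
Max component reliability = 0.9600.
Difference = 0.9137 − 0.9600 = -0.046.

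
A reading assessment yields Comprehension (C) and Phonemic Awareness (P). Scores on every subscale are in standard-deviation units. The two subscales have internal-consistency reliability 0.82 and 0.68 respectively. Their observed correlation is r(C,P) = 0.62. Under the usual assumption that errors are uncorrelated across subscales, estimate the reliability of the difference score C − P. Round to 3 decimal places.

0.342

Var(C−P) = 1 + 1 − 2·0.62 = 2 − 1.24 = 0.76.
With uncorrelated errors the cross-covariances are all true-score covariance, so they carry over unchanged; only the diagonal terms shrink to ρᵢσᵢ².
True-score variance = [0.82 + 0.68] − 1.24 = 1.5 − 1.24 = 0.26.
Reliability = 0.26 / 0.76 = 0.342.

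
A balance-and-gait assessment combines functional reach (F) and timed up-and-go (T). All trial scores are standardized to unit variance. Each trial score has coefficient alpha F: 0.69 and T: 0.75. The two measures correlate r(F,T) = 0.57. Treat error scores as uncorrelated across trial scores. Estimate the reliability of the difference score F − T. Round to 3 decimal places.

0.349

Var(F−T) = 1 + 1 − 2·0.57 = 2 − 1.14 = 0.86.
With uncorrelated errors the cross-covariances are all true-score covariance, so they carry over unchanged; only the diagonal terms shrink to ρᵢσᵢ².
True-score variance = [0.69 + 0.75] − 1.14 = 1.44 − 1.14 = 0.3.
Reliability = 0.3 / 0.86 = 0.349.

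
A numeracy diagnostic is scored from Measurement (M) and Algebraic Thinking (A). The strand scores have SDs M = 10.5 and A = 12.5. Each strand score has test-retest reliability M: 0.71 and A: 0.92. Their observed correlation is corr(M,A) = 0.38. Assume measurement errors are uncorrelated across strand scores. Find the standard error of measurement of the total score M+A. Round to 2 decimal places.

6.67

Var(total) = 266.5 + 99.75 = 366.25.
True-score variance = 222.027 + 99.75 = 321.777, so reliability = 0.8786.
Error variance = 366.25 − 321.777 = 44.4725; SEM = √44.4725 = 6.67.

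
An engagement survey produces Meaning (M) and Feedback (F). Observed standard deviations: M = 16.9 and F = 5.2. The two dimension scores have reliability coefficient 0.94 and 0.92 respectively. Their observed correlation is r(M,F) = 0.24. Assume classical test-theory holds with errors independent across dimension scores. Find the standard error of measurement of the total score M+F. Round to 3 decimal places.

Var(total) = 312.65 + 42.1824 = 354.832.
True-score variance = 293.35 + 42.1824 = 335.533, so reliability = 0.9456.
Error variance = 354.832 − 335.533 = 19.2998; SEM = √19.2998 = 4.393.

4.393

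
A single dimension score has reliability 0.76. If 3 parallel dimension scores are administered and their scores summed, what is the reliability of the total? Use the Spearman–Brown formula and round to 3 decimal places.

ρ_k = kρ / (1 + (k−1)ρ) = 3·0.76 / (1 + 2·0.76) = 2.280 / 2.520 = 0.905.

0.905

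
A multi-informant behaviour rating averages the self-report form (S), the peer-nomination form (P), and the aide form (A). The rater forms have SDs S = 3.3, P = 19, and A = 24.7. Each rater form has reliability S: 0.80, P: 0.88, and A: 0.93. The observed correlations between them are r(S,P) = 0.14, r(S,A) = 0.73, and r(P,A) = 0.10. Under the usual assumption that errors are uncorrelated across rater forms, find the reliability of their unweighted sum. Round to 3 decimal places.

Var(S+P+A) = 3.3² + 19² + 24.7² + 2·[3.3·19·0.14 + 3.3·24.7·0.73 + 19·24.7·0.10] = 981.98 + 230.421 = 1212.4.
Because errors are independent across components, Cov(Tᵢ,Tⱼ) = Cov(Xᵢ,Xⱼ); the off-diagonal part of the true-score variance is the same as above.
True-score variance = [3.3²·0.80 + 19²·0.88 + 24.7²·0.93] + 230.421 = 893.776 + 230.421 = 1124.2.
Reliability = 1124.2 / 1212.4 = 0.927.

0.927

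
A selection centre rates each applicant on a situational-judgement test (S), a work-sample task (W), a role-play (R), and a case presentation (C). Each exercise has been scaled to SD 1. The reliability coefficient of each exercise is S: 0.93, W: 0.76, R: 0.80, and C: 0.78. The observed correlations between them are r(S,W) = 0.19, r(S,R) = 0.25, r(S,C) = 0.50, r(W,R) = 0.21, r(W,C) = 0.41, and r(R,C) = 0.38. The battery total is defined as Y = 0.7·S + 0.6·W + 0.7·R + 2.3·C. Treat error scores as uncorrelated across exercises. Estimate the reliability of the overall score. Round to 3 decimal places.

0.876

Var(Y) = 0.7² + 0.6² + 0.7² + 2.3² + 2·[0.42·0.19 + 0.49·0.25 + 1.61·0.50 + 0.42·0.21 + 1.38·0.41 + 1.61·0.38] = 6.63 + 4.5462 = 11.1762.
With uncorrelated errors the cross-covariances are all true-score covariance, so they carry over unchanged; only the diagonal terms shrink to ρᵢσᵢ².
True-score variance = [0.7²·0.93 + 0.6²·0.76 + 0.7²·0.80 + 2.3²·0.78] + 4.5462 = 5.2475 + 4.5462 = 9.7937.
Reliability = 9.7937 / 11.1762 = 0.876.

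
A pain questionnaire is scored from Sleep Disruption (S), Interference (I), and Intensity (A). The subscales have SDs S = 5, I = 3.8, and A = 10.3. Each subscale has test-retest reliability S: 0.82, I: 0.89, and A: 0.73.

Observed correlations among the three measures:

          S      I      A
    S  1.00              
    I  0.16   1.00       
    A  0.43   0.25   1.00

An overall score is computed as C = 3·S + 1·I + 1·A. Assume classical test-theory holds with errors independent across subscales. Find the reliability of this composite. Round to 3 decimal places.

0.863

Var(C) = 3²·5² + 3.8² + 10.3² + 2·[3·5·3.8·0.16 + 3·5·10.3·0.43 + 3.8·10.3·0.25] = 345.53 + 170.68 = 516.21.
Because errors are independent across components, Cov(Tᵢ,Tⱼ) = Cov(Xᵢ,Xⱼ); the off-diagonal part of the true-score variance is the same as above.
True-score variance = [3²·5²·0.82 + 3.8²·0.89 + 10.3²·0.73] + 170.68 = 274.797 + 170.68 = 445.477.
Reliability = 445.477 / 516.21 = 0.863.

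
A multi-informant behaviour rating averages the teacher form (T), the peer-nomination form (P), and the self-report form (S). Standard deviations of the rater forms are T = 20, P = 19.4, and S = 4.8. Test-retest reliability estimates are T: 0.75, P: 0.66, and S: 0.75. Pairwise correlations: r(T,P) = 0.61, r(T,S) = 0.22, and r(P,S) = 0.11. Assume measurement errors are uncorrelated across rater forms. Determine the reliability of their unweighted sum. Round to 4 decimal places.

0.8250

Var(T+P+S) = 20² + 19.4² + 4.8² + 2·[20·19.4·0.61 + 20·4.8·0.22 + 19.4·4.8·0.11] = 799.4 + 536.086 = 1335.49.
Under uncorrelated errors the observed covariances equal the true-score covariances, so only the own-variance terms attenuate.
True-score variance = [20²·0.75 + 19.4²·0.66 + 4.8²·0.75] + 536.086 = 565.678 + 536.086 = 1101.76.
Reliability = 1101.76 / 1335.49 = 0.8250.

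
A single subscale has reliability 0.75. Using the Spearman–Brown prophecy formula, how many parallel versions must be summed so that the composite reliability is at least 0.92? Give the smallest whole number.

4

k ≥ ρ*(1−ρ₁)/(ρ₁(1−ρ*)) = 0.92·0.25 / (0.75·0.08) = 3.833.
Smallest integer k = 4.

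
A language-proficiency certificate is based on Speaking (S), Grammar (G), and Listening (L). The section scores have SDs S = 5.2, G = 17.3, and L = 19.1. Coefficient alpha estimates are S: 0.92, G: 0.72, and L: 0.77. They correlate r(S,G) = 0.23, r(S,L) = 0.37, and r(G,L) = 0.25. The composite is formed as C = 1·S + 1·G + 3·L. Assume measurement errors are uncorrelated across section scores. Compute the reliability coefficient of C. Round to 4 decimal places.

Var(C) = 5.2² + 17.3² + 3²·19.1² + 2·[5.2·17.3·0.23 + 3·5.2·19.1·0.37 + 3·17.3·19.1·0.25] = 3609.62 + 757.517 = 4367.14.
With uncorrelated errors the cross-covariances are all true-score covariance, so they carry over unchanged; only the diagonal terms shrink to ρᵢσᵢ².
True-score variance = [5.2²·0.92 + 17.3²·0.72 + 3²·19.1²·0.77] + 757.517 = 2768.5 + 757.517 = 3526.02.
Reliability = 3526.02 / 4367.14 = 0.8074.

0.8074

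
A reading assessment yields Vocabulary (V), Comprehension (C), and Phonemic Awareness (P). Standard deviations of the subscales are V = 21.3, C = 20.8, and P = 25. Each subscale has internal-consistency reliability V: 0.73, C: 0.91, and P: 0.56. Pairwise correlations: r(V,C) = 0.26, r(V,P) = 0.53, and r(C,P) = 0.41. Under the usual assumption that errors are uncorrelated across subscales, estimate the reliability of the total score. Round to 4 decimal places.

0.8403

Var(V+C+P) = 21.3² + 20.8² + 25² + 2·[21.3·20.8·0.26 + 21.3·25·0.53 + 20.8·25·0.41] = 1511.33 + 1221.23 = 2732.56.
Because errors are independent across components, Cov(Tᵢ,Tⱼ) = Cov(Xᵢ,Xⱼ); the off-diagonal part of the true-score variance is the same as above.
True-score variance = [21.3²·0.73 + 20.8²·0.91 + 25²·0.56] + 1221.23 = 1074.9 + 1221.23 = 2296.13.
Reliability = 2296.13 / 2732.56 = 0.8403.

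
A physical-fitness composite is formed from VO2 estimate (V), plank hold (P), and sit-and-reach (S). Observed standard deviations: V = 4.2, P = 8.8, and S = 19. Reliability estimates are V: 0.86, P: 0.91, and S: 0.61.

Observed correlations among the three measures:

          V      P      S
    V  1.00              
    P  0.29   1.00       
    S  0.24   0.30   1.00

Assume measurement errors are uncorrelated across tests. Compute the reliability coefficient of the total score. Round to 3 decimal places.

Var(V+P+S) = 4.2² + 8.8² + 19² + 2·[4.2·8.8·0.29 + 4.2·19·0.24 + 8.8·19·0.30] = 456.08 + 160.061 = 616.141.
With uncorrelated errors the cross-covariances are all true-score covariance, so they carry over unchanged; only the diagonal terms shrink to ρᵢσᵢ².
True-score variance = [4.2²·0.86 + 8.8²·0.91 + 19²·0.61] + 160.061 = 305.851 + 160.061 = 465.912.
Reliability = 465.912 / 616.141 = 0.756.

0.756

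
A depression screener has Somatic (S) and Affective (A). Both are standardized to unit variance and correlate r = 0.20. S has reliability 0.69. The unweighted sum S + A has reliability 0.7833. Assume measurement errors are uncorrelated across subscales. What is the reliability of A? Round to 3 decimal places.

0.790

Var(S+A) = 2 + 2·0.20 = 2.400.
True-score variance = ρ_S + ρ_A + 2·0.20, so 0.7833 = (0.69 + ρ_A + 0.40) / 2.400.
ρ_A = 0.7833·2.400 − 0.69 − 0.40 = 0.790.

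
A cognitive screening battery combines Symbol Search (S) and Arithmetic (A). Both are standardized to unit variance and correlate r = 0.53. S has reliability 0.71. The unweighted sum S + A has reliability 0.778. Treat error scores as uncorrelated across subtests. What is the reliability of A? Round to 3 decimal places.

Var(S+A) = 2 + 2·0.53 = 3.060.
True-score variance = ρ_S + ρ_A + 2·0.53, so 0.778 = (0.71 + ρ_A + 1.06) / 3.060.
ρ_A = 0.778·3.060 − 0.71 − 1.06 = 0.611.

0.611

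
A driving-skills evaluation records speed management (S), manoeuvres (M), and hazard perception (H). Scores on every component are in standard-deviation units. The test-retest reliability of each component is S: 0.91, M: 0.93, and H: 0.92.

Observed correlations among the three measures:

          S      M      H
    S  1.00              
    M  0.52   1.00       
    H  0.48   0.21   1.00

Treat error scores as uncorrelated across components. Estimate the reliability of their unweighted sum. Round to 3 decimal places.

0.956

Var(S+M+H) = 3 + 2·[0.52 + 0.48 + 0.21] = 3 + 2.42 = 5.42.
Because errors are independent across components, Cov(Tᵢ,Tⱼ) = Cov(Xᵢ,Xⱼ); the off-diagonal part of the true-score variance is the same as above.
True-score variance = [0.91 + 0.93 + 0.92] + 2.42 = 2.76 + 2.42 = 5.18.
Reliability = 5.18 / 5.42 = 0.956.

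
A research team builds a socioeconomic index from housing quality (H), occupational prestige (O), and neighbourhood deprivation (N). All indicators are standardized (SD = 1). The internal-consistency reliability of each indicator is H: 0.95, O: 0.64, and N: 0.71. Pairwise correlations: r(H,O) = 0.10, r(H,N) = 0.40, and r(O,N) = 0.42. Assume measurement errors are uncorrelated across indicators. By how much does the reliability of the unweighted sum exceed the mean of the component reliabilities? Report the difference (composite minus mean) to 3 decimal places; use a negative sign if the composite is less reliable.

0.089

Var(sum) = 3 + 1.84 = 4.84; true-score variance = 2.3 + 1.84 = 4.14; composite reliability = 0.8554.
Mean component reliability = 0.7667.
Difference = 0.8554 − 0.7667 = 0.089.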